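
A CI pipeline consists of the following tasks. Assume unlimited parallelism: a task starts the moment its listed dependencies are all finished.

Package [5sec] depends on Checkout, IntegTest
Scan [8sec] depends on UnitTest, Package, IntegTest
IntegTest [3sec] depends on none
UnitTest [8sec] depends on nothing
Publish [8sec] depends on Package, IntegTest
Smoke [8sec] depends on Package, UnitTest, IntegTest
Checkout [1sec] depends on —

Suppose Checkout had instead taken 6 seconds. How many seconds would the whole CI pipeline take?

Actual critical path: UnitTest→Scan = 8+8 = 16 ⇒ 16 seconds.
Checkout has 2 seconds of float (longest path through it is 14).
New critical path: Checkout→Package→Scan = 6+5+8 = 19 ⇒ 19 seconds.

19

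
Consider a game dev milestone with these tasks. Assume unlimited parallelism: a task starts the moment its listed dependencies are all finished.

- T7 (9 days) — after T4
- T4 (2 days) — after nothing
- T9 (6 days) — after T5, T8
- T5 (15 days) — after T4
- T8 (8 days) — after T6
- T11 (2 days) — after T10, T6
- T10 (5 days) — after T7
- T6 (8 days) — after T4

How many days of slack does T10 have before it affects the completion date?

6

T4→T6→T8→T9 = 2+8+8+6 = 24 sets the makespan at 24 days.
Longest path through T10: 18 days (earliest finish 16, latest finish 22).
Float = 24 − 18 = 6.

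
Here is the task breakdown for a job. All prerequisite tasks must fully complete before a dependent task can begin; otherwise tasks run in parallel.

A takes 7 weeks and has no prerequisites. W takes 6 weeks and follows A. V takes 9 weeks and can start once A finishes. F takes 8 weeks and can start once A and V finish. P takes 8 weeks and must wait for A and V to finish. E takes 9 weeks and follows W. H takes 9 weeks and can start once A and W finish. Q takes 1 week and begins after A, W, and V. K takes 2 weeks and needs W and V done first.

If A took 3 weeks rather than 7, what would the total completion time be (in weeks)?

20

The binding path is A→V→F = 7+9+8 = 24; finish at 24 weeks.
A is on the critical path; changing it to 3 makes that path 20 weeks.
That remains the longest chain; total 20 weeks.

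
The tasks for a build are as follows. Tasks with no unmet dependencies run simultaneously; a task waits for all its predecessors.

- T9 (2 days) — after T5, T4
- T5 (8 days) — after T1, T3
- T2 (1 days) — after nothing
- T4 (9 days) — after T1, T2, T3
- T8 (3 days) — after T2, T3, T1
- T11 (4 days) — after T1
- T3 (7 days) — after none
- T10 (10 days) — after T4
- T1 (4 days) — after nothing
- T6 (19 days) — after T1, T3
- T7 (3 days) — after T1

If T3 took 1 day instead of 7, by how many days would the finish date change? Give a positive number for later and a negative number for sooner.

-3

Critical path before the change: T3→T4→T10 = 7+9+10 = 26 giving 26 days.
Since T3 is critical, the -6 change carries straight to that chain (now 20 days).
The binding chain switches to T1→T4→T10 = 4+9+10 = 23; finish 23 days.
Change in finish: 23 − 26 = -3 days.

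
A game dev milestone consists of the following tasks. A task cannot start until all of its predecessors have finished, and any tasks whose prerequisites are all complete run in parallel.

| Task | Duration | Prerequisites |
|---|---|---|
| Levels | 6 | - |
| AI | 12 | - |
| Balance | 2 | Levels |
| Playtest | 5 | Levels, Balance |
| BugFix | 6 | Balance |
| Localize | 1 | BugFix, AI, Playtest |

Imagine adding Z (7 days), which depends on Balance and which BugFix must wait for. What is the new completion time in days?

Originally the plan takes 15 days.
With Z inserted, BugFix now waits for max(Balance, Z).
New critical path: Levels→Balance→Z→BugFix→Localize = 6+2+7+6+1 = 22 ⇒ 22 days.

22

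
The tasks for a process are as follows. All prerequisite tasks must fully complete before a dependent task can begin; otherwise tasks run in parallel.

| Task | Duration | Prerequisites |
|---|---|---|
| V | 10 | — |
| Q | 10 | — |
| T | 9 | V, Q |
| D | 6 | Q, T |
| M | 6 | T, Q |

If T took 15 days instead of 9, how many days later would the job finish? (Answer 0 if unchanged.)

As given, the longest chain is V→T→D = 10+9+6 = 25, so the finish is 25 days.
Since T is critical, the +6 change carries straight to that chain (now 31 days).
No other chain overtakes it, so the finish is 31 days.
Change in finish: 31 − 25 = +6 days.

6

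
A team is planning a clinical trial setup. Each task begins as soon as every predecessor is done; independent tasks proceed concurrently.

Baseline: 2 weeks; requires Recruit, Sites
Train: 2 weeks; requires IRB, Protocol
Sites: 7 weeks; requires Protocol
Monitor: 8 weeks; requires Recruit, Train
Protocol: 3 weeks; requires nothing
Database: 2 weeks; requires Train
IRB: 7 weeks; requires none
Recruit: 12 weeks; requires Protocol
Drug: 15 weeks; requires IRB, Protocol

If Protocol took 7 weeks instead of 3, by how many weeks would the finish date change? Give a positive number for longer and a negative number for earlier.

4

Critical path before the change: Protocol→Recruit→Monitor = 3+12+8 = 23 giving 23 weeks.
Since Protocol is critical, the +4 change carries straight to that chain (now 27 weeks).
No other chain overtakes it, so the finish is 27 weeks.
Change in finish: 27 − 23 = +4 weeks.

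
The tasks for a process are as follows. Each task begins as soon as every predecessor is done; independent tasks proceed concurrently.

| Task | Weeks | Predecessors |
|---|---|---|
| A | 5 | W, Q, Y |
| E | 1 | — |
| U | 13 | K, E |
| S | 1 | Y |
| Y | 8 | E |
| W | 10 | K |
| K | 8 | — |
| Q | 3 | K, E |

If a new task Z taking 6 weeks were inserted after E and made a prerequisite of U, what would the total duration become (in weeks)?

Originally the schedule takes 23 weeks.
With Z inserted, U now waits for max(K, E, Z).
New critical path: K→W→A = 8+10+5 = 23 ⇒ 23 weeks.

23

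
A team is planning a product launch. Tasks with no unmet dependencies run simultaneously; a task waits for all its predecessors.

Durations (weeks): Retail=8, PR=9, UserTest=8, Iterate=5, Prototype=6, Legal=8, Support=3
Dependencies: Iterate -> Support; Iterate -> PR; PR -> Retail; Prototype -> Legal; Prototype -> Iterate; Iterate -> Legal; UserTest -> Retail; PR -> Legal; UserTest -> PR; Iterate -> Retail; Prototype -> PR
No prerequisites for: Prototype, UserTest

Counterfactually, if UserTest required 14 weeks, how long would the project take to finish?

As given, the longest chain is Prototype→Iterate→PR→Retail = 6+5+9+8 = 28, so the finish is 28 weeks.
UserTest has 3 weeks of float (longest path through it is 25).
Now UserTest→PR→Retail = 14+9+8 = 31 is longest, so the finish becomes 31 weeks.

31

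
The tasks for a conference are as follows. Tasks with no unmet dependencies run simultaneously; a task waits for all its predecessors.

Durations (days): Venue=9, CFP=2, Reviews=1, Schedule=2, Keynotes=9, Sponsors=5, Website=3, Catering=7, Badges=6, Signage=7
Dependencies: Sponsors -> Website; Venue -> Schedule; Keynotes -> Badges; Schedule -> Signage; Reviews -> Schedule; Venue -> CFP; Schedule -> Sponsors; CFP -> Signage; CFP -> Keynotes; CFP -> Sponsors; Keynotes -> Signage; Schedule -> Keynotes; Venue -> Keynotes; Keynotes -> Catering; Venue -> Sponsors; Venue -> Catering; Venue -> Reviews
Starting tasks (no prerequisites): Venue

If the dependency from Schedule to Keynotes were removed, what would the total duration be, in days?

With the dependency in place, Venue→Reviews→Schedule→Keynotes→Catering = 9+1+2+9+7 = 28 sets the finish at 28 days.
Without Schedule→Keynotes, Keynotes's earliest start moves from 12 to 11.
The longest chain is now Venue→CFP→Keynotes→Catering = 9+2+9+7 = 27, so the schedule takes 27 days.

27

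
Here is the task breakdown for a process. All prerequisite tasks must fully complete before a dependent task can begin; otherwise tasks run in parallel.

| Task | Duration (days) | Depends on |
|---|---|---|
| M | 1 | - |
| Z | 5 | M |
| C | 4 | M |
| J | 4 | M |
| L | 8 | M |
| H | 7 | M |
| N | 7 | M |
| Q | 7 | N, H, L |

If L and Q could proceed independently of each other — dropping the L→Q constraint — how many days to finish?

With the dependency in place, M→L→Q = 1+8+7 = 16 sets the finish at 16 days.
Without L→Q, Q's earliest start moves from 9 to 8.
The longest chain is now M→H→Q = 1+7+7 = 15, so the schedule takes 15 days.

15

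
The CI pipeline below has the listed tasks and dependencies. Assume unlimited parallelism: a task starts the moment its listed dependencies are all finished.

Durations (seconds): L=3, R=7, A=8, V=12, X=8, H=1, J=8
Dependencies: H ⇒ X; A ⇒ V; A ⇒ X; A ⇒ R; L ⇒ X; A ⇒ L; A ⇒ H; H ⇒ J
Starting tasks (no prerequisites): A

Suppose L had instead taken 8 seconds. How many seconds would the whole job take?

24

Baseline: A→V = 8+12 = 20 → 20 seconds.
L is off the critical path — its longest chain is 19 seconds, giving 1 of slack.
Now A→L→X = 8+8+8 = 24 is longest, so the finish becomes 24 seconds.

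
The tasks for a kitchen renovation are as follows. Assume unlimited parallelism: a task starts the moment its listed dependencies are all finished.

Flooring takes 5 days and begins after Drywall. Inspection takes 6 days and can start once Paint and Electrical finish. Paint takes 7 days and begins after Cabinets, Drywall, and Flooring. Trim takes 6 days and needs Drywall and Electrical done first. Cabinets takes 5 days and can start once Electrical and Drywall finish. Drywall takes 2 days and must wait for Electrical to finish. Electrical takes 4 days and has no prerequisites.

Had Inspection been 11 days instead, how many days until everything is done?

29

Actual critical path: Electrical→Drywall→Flooring→Paint→Inspection = 4+2+5+7+6 = 24 ⇒ 24 days.
Since Inspection is critical, the +5 change carries straight to that chain (now 29 days).
No other chain overtakes it, so the finish is 29 days.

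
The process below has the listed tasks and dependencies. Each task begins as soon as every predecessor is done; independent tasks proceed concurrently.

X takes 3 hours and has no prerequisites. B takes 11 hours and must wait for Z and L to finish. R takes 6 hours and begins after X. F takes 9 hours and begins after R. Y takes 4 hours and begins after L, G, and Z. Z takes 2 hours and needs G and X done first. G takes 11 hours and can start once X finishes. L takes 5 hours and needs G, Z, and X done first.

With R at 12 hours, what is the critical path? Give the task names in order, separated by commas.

Baseline: X→G→Z→L→B = 3+11+2+5+11 = 32 → 32 hours.
R is off the critical path — its longest chain is 18 hours, giving 14 of slack.
No other chain overtakes it, so the finish is 32 hours.

X, G, Z, L, B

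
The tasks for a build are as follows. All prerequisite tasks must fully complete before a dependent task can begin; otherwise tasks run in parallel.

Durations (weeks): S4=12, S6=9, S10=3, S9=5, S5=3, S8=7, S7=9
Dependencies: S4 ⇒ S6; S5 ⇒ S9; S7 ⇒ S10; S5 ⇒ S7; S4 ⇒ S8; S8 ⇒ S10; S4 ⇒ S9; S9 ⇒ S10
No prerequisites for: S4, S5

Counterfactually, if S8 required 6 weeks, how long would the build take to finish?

The binding path is S4→S8→S10 = 12+7+3 = 22; finish at 22 weeks.
S8 is on the critical path; changing it to 6 makes that path 21 weeks.
Now S4→S6 = 12+9 = 21 is longest, so the finish becomes 21 weeks.

21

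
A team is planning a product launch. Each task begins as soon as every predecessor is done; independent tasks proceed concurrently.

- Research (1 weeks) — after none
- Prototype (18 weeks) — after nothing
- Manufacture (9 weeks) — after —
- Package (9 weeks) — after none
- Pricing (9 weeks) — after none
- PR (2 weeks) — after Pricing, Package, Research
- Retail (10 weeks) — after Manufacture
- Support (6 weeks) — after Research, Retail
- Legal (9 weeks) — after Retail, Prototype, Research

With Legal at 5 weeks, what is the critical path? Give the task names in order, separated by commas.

Critical path before the change: Manufacture→Retail→Legal = 9+10+9 = 28 giving 28 weeks.
Legal lies on that path, so at 5 weeks the path becomes 24 weeks.
The binding chain switches to Manufacture→Retail→Support = 9+10+6 = 25; finish 25 weeks.

Manufacture, Retail, Support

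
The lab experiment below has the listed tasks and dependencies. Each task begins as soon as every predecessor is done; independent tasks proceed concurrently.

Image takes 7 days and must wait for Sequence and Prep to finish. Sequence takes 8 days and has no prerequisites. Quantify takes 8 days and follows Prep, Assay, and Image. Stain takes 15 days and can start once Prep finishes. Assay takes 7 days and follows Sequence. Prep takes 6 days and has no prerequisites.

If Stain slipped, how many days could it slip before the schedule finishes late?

2

Sequence→Assay→Quantify = 8+7+8 = 23 sets the makespan at 23 days.
Longest path through Stain: 21 days (earliest finish 21, latest finish 23).
Float = 23 − 21 = 2.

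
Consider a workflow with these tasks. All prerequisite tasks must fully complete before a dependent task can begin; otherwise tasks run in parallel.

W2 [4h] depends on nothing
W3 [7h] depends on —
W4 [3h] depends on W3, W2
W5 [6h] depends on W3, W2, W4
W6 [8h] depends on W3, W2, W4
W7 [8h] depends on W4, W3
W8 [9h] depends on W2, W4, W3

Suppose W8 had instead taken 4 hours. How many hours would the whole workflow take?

The binding path is W3→W4→W8 = 7+3+9 = 19; finish at 19 hours.
W8 lies on that path, so at 4 hours the path becomes 14 hours.
The binding chain switches to W3→W4→W6 = 7+3+8 = 18; finish 18 hours.

18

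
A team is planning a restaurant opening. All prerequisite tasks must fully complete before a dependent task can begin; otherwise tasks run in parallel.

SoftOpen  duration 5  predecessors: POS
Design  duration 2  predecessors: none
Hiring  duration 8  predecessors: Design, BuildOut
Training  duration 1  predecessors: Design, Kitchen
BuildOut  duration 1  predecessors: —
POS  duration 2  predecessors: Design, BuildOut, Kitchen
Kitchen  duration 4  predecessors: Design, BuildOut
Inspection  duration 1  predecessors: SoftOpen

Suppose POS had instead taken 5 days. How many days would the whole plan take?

As given, the longest chain is Design→Kitchen→POS→SoftOpen→Inspection = 2+4+2+5+1 = 14, so the finish is 14 days.
Since POS is critical, the +3 change carries straight to that chain (now 17 days).
No other chain overtakes it, so the finish is 17 days.

17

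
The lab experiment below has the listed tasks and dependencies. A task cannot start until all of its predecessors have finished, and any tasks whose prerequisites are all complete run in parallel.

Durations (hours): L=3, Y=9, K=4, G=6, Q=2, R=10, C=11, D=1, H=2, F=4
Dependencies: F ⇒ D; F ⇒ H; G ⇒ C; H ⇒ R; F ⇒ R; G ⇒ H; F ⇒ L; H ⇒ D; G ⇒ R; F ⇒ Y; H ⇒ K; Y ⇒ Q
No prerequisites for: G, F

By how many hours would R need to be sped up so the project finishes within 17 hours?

1

Current finish: 18 hours; target: 17.
R is on every critical path, so each hour cut from R cuts the finish by one (this holds down to a finish of 17).
Need 18 − 17 = 1 hour off R → R becomes 9 hours, finish becomes 17.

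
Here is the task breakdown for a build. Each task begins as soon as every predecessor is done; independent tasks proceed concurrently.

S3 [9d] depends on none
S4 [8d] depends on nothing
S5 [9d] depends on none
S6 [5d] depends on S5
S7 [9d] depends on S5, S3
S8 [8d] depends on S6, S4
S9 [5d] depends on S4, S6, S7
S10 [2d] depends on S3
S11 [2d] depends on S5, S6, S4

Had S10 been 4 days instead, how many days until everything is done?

23

The binding path is S3→S7→S9 = 9+9+5 = 23; finish at 23 days.
S10 is off the critical path — its longest chain is 11 days, giving 12 of slack.
No other chain overtakes it, so the finish is 23 days.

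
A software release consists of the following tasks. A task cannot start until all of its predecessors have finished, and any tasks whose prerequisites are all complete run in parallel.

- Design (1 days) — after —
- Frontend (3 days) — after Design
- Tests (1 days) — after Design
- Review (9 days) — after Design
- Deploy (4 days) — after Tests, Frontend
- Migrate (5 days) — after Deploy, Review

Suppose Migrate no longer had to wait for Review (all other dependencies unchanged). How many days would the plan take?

Original critical path: Design→Review→Migrate = 1+9+5 = 15 ⇒ 15 days.
Without Review→Migrate, Migrate's earliest start moves from 10 to 8.
The longest chain is now Design→Frontend→Deploy→Migrate = 1+3+4+5 = 13, so the plan takes 13 days.

13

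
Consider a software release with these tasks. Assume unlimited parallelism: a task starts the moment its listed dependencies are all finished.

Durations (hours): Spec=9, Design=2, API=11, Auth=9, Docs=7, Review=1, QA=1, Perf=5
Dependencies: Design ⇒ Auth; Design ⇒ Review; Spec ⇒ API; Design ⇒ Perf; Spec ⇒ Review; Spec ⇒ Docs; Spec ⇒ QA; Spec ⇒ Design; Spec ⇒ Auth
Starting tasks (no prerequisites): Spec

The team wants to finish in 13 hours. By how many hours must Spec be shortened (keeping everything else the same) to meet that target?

7

Current finish: 20 hours; target: 13.
Spec is on every critical path, so each hour cut from Spec cuts the finish by one (this holds down to a finish of 12).
Need 20 − 13 = 7 hours off Spec → Spec becomes 2 hours, finish becomes 13.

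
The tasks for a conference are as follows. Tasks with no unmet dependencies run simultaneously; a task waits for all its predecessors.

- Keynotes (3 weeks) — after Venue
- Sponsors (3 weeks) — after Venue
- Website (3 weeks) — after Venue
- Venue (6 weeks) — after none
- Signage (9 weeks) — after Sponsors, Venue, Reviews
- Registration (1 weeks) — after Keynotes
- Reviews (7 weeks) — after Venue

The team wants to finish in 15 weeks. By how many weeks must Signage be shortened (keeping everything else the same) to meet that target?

Current finish: 22 weeks; target: 15.
Signage is on every critical path, so each week cut from Signage cuts the finish by one (this holds down to a finish of 14).
Need 22 − 15 = 7 weeks off Signage → Signage becomes 2 weeks, finish becomes 15.

7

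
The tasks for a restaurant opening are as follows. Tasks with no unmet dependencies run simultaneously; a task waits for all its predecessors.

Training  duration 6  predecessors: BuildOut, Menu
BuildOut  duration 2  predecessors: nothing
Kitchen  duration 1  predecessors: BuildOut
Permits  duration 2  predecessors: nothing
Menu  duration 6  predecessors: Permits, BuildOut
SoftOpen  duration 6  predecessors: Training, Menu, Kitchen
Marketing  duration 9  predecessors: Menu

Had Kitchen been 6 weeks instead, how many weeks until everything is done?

20

Actual critical path: Permits→Menu→Training→SoftOpen = 2+6+6+6 = 20 ⇒ 20 weeks.
Kitchen has 11 weeks of float (longest path through it is 9).
The critical path is still Permits→Menu→Training→SoftOpen; finish is now 20 weeks.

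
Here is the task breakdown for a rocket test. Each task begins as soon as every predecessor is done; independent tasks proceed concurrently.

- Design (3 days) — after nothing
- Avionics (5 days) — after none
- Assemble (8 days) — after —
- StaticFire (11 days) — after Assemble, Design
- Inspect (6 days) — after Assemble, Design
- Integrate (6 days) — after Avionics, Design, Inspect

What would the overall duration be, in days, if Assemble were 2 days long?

Actual critical path: Assemble→Inspect→Integrate = 8+6+6 = 20 ⇒ 20 days.
Assemble lies on that path, so at 2 days the path becomes 14 days.
Now Design→Inspect→Integrate = 3+6+6 = 15 is longest, so the finish becomes 15 days.

15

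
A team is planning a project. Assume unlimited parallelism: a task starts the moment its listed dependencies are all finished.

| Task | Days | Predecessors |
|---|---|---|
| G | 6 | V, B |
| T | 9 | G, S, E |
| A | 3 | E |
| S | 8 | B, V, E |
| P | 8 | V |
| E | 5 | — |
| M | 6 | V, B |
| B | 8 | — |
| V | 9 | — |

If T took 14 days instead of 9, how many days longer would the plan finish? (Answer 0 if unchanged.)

The binding path is V→S→T = 9+8+9 = 26; finish at 26 days.
T lies on that path, so at 14 days the path becomes 31 days.
No other chain overtakes it, so the finish is 31 days.
Change in finish: 31 − 26 = +5 days.

5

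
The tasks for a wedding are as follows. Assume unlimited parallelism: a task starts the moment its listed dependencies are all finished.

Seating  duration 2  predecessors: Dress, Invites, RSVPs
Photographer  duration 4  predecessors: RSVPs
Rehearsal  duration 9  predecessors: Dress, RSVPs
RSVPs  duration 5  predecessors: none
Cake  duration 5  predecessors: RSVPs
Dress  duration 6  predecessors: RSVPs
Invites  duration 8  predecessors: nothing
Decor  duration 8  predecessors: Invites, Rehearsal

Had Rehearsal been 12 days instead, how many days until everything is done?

31

Actual critical path: RSVPs→Dress→Rehearsal→Decor = 5+6+9+8 = 28 ⇒ 28 days.
Rehearsal lies on that path, so at 12 days the path becomes 31 days.
No other chain overtakes it, so the finish is 31 days.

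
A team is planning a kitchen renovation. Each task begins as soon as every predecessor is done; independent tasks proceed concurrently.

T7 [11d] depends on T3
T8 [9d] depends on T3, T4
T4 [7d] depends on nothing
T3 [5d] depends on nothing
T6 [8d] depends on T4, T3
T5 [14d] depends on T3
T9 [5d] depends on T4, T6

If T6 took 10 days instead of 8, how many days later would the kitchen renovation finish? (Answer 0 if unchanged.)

Critical path before the change: T4→T6→T9 = 7+8+5 = 20 giving 20 days.
T6 is on the critical path; changing it to 10 makes that path 22 days.
No other chain overtakes it, so the finish is 22 days.
Change in finish: 22 − 20 = +2 days.

2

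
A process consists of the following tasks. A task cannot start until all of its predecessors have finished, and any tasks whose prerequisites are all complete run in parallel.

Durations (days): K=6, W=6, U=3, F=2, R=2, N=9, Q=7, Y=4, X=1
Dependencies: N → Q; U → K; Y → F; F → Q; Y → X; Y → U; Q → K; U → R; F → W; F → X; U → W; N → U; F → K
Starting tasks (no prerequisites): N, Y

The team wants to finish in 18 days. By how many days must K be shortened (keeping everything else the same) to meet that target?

Current finish: 22 days; target: 18.
K is on every critical path, so each day cut from K cuts the finish by one (this holds down to a finish of 18).
Need 22 − 18 = 4 days off K → K becomes 2 days, finish becomes 18.

4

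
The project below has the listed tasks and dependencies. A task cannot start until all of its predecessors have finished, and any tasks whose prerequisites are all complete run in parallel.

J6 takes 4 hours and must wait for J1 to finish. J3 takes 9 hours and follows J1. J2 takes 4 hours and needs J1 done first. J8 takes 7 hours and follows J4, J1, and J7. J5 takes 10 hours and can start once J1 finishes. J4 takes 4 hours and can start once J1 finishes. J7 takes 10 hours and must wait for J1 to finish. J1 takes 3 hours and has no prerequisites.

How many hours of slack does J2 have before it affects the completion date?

13

Critical path: J1→J7→J8 = 3+10+7 = 20, so the finish is 20 hours.
The longest chain containing J2 totals 7 hours.
Float = 20 − 7 = 13.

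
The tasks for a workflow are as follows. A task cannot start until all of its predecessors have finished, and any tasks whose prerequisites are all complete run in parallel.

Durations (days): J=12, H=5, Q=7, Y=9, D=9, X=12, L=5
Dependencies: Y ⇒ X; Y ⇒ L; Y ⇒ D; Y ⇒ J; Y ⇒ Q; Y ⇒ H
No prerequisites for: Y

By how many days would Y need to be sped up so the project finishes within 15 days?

Current finish: 21 days; target: 15.
Y is on every critical path, so each day cut from Y cuts the finish by one (this holds down to a finish of 13).
Need 21 − 15 = 6 days off Y → Y becomes 3 days, finish becomes 15.

6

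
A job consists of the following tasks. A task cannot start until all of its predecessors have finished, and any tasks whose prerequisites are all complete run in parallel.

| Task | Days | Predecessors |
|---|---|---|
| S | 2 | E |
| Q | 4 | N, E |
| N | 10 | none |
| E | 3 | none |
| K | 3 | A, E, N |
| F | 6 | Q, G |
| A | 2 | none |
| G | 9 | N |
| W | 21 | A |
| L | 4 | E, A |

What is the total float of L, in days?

18

Critical path: N→G→F = 10+9+6 = 25, so the finish is 25 days.
Longest path through L: 7 days (earliest finish 7, latest finish 25).
Slack of L = 21 − 3 = 18 days.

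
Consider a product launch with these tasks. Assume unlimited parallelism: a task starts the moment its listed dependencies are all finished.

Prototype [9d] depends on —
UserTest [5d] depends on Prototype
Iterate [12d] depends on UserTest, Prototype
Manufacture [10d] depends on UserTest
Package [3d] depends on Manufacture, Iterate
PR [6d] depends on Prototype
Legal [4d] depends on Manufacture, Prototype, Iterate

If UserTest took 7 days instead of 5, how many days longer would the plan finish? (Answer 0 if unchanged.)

2

Critical path before the change: Prototype→UserTest→Iterate→Legal = 9+5+12+4 = 30 giving 30 days.
Since UserTest is critical, the +2 change carries straight to that chain (now 32 days).
No other chain overtakes it, so the finish is 32 days.
Change in finish: 32 − 30 = +2 days.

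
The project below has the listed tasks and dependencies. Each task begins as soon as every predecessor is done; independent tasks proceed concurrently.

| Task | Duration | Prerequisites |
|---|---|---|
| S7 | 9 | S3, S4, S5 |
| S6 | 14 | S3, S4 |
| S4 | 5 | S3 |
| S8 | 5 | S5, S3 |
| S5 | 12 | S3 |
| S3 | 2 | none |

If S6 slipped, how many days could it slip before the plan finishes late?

2

The longest chain is S3→S5→S7 = 2+12+9 = 23; overall finish 23 days.
S6 finishes as early as 21 and must finish by 23.
Float = 23 − 21 = 2.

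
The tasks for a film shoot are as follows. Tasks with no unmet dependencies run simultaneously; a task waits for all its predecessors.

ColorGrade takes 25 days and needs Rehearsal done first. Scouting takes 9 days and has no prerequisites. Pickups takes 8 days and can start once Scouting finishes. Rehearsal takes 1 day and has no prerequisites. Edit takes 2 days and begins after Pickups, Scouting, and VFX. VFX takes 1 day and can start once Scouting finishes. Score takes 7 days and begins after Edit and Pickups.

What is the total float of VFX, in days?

7

Scouting→Pickups→Edit→Score = 9+8+2+7 = 26 sets the makespan at 26 days.
VFX finishes as early as 10 and must finish by 17.
Slack of VFX = 16 − 9 = 7 days.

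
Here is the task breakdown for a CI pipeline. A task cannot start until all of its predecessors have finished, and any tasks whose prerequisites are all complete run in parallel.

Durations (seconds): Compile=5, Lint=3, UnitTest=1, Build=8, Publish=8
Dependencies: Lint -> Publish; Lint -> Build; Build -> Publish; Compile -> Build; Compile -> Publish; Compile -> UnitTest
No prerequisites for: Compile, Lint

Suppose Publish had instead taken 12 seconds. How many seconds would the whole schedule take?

Actual critical path: Compile→Build→Publish = 5+8+8 = 21 ⇒ 21 seconds.
Since Publish is critical, the +4 change carries straight to that chain (now 25 seconds).
The critical path is still Compile→Build→Publish; finish is now 25 seconds.

25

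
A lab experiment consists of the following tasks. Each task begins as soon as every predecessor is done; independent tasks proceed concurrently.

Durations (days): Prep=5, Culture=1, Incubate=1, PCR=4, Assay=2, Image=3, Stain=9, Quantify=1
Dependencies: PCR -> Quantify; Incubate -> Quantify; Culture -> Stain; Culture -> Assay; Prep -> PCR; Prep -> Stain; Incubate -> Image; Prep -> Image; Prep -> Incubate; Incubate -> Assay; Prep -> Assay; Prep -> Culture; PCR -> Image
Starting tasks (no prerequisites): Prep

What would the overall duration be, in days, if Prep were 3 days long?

13

Baseline: Prep→Culture→Stain = 5+1+9 = 15 → 15 days.
Prep lies on that path, so at 3 days the path becomes 13 days.
No other chain overtakes it, so the finish is 13 days.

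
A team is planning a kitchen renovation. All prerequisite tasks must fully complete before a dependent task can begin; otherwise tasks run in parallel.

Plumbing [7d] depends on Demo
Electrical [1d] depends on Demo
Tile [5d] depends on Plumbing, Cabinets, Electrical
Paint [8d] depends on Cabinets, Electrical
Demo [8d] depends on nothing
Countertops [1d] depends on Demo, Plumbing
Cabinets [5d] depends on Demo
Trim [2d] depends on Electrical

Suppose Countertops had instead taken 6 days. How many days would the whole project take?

Baseline: Demo→Cabinets→Paint = 8+5+8 = 21 → 21 days.
The longest path through Countertops is only 16 days, so Countertops has float 5.
Now Demo→Plumbing→Countertops = 8+7+6 = 21 is longest, so the finish becomes 21 days.

21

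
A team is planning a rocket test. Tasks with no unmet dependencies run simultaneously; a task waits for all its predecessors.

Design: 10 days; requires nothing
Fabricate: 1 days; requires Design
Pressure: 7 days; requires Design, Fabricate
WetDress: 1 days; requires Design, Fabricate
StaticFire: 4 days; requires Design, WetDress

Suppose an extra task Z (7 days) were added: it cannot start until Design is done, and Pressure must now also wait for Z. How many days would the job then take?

Originally the job takes 18 days.
With Z inserted, Pressure now waits for max(Design, Fabricate, Z).
New critical path: Design→Z→Pressure = 10+7+7 = 24 ⇒ 24 days.

24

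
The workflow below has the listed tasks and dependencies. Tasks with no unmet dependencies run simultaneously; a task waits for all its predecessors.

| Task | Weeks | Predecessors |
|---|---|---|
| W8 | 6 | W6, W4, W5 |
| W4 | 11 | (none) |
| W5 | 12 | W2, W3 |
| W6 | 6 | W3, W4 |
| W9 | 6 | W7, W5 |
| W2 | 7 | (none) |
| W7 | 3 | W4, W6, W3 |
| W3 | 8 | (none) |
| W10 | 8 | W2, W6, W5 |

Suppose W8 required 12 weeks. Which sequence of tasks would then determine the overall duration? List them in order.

Critical path before the change: W3→W5→W10 = 8+12+8 = 28 giving 28 weeks.
W8 is off the critical path — its longest chain is 26 weeks, giving 2 of slack.
Now W3→W5→W8 = 8+12+12 = 32 is longest, so the finish becomes 32 weeks.

W3, W5, W8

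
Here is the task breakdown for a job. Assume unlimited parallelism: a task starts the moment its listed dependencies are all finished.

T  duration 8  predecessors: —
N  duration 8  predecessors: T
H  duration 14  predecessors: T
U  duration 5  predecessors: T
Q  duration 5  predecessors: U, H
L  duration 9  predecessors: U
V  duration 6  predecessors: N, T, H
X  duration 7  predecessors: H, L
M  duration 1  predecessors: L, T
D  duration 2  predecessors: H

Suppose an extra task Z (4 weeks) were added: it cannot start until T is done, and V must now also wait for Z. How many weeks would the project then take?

Originally the project takes 29 weeks.
With Z inserted, V now waits for max(N, T, H, Z).
New critical path: T→H→X = 8+14+7 = 29 ⇒ 29 weeks.

29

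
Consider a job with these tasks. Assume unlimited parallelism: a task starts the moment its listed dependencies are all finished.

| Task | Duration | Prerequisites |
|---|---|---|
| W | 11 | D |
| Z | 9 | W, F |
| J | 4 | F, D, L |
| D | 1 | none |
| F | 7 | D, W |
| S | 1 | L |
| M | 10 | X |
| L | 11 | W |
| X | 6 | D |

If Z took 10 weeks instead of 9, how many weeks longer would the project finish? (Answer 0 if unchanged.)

As given, the longest chain is D→W→F→Z = 1+11+7+9 = 28, so the finish is 28 weeks.
Z lies on that path, so at 10 weeks the path becomes 29 weeks.
The critical path is still D→W→F→Z; finish is now 29 weeks.
Change in finish: 29 − 28 = +1 weeks.

1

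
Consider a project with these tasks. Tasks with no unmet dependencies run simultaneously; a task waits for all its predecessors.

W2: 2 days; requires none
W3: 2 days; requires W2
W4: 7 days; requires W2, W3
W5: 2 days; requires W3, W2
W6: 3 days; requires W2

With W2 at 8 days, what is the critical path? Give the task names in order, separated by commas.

W2, W3, W4

Baseline: W2→W3→W4 = 2+2+7 = 11 → 11 days.
W2 lies on that path, so at 8 days the path becomes 17 days.
The critical path is still W2→W3→W4; finish is now 17 days.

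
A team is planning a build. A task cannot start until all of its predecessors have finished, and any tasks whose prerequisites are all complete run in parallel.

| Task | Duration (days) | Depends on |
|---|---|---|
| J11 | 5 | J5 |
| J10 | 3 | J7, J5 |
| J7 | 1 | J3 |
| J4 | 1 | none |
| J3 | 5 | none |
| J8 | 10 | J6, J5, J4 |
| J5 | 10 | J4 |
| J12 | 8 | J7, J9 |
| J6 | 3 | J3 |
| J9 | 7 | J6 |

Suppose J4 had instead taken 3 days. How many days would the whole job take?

The binding path is J3→J6→J9→J12 = 5+3+7+8 = 23; finish at 23 days.
The longest path through J4 is only 21 days, so J4 has float 2.
No other chain overtakes it, so the finish is 23 days.

23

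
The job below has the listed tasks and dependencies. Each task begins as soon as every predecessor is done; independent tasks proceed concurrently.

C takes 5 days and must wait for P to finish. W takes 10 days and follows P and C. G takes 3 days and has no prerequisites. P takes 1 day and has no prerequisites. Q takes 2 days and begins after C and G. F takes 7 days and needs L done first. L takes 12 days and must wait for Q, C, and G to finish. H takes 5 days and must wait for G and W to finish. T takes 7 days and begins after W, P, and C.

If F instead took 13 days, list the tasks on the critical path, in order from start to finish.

P, C, Q, L, F

Actual critical path: P→C→Q→L→F = 1+5+2+12+7 = 27 ⇒ 27 days.
F is on the critical path; changing it to 13 makes that path 33 days.
The critical path is still P→C→Q→L→F; finish is now 33 days.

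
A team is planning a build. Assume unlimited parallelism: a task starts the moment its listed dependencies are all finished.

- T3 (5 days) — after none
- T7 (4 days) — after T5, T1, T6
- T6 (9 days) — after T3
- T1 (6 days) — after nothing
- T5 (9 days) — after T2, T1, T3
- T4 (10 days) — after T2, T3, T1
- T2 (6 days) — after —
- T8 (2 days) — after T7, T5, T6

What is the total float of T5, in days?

0

Critical path: T1→T5→T7→T8 = 6+9+4+2 = 21, so the finish is 21 days.
Longest path through T5: 21 days (earliest finish 15, latest finish 15).
Slack of T5 = 6 − 6 = 0 days.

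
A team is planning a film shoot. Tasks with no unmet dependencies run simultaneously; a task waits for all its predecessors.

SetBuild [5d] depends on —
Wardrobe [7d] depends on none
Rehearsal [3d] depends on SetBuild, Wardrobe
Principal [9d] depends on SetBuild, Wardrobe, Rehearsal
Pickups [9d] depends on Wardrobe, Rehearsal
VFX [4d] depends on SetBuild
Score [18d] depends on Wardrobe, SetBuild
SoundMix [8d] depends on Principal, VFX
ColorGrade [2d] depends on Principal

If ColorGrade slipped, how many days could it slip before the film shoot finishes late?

6

The longest chain is Wardrobe→Rehearsal→Principal→SoundMix = 7+3+9+8 = 27; overall finish 27 days.
Longest path through ColorGrade: 21 days (earliest finish 21, latest finish 27).
Float = 27 − 21 = 6.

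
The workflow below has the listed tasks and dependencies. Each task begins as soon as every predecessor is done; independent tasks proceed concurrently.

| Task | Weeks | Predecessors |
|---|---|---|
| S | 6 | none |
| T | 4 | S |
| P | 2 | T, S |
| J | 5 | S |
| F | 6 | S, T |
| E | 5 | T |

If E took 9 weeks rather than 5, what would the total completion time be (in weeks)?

Actual critical path: S→T→F = 6+4+6 = 16 ⇒ 16 weeks.
E has 1 week of float (longest path through it is 15).
New critical path: S→T→E = 6+4+9 = 19 ⇒ 19 weeks.

19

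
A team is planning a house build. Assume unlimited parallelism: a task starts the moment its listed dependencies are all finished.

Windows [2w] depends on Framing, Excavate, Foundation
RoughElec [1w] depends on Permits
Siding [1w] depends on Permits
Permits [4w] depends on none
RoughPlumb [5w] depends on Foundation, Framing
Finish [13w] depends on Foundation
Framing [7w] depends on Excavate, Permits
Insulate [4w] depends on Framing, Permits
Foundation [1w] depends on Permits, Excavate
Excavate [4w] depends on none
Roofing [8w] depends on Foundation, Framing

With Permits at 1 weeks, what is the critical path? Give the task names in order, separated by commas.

The binding path is Permits→Framing→Roofing = 4+7+8 = 19; finish at 19 weeks.
Permits lies on that path, so at 1 week the path becomes 16 weeks.
Now Excavate→Framing→Roofing = 4+7+8 = 19 is longest, so the finish becomes 19 weeks.

Excavate, Framing, Roofing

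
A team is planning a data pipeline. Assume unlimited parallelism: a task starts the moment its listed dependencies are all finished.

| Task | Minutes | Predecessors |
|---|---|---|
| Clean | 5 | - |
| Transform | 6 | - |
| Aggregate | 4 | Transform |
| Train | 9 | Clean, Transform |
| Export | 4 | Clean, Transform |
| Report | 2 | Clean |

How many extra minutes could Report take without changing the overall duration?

8

Transform→Train = 6+9 = 15 sets the makespan at 15 minutes.
Report finishes as early as 7 and must finish by 15.
Float = 15 − 7 = 8.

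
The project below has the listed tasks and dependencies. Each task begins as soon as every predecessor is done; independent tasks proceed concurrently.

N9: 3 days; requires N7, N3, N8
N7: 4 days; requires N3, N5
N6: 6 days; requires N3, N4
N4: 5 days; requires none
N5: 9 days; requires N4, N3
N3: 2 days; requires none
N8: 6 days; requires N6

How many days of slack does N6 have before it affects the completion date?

The longest chain is N4→N5→N7→N9 = 5+9+4+3 = 21; overall finish 21 days.
Longest path through N6: 20 days (earliest finish 11, latest finish 12).
So N6 can slip 12 − 11 = 1 day.

1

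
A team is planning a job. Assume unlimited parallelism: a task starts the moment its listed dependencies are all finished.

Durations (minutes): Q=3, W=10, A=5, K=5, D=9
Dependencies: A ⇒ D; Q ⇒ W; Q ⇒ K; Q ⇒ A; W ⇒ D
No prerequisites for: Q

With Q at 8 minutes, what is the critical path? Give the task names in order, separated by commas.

As given, the longest chain is Q→W→D = 3+10+9 = 22, so the finish is 22 minutes.
Since Q is critical, the +5 change carries straight to that chain (now 27 minutes).
That remains the longest chain; total 27 minutes.

Q, W, D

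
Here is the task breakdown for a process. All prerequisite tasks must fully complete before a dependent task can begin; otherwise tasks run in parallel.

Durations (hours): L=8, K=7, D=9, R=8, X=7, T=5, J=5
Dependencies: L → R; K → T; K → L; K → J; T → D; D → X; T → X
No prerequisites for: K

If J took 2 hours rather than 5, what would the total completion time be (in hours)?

As given, the longest chain is K→T→D→X = 7+5+9+7 = 28, so the finish is 28 hours.
J has 16 hours of float (longest path through it is 12).
The critical path is still K→T→D→X; finish is now 28 hours.

28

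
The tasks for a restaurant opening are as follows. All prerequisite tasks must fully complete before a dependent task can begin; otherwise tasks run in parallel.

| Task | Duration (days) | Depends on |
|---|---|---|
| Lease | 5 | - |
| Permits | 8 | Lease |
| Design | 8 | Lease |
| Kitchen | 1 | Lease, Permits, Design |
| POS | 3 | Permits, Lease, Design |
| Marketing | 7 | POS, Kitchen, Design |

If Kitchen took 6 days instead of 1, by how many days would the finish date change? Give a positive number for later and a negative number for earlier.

3

Critical path before the change: Lease→Permits→POS→Marketing = 5+8+3+7 = 23 giving 23 days.
The longest path through Kitchen is only 21 days, so Kitchen has float 2.
New critical path: Lease→Permits→Kitchen→Marketing = 5+8+6+7 = 26 ⇒ 26 days.
Change in finish: 26 − 23 = +3 days.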